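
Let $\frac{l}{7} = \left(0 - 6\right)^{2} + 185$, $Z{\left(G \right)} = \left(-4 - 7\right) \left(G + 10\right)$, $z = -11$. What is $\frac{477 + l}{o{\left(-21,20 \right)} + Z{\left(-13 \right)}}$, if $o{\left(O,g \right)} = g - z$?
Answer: $\frac{253}{8} \approx 31.625$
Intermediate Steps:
$o{\left(O,g \right)} = 11 + g$ ($o{\left(O,g \right)} = g - -11 = g + 11 = 11 + g$)
$Z{\left(G \right)} = -110 - 11 G$ ($Z{\left(G \right)} = - 11 \left(10 + G\right) = -110 - 11 G$)
$l = 1547$ ($l = 7 \left(\left(0 - 6\right)^{2} + 185\right) = 7 \left(\left(-6\right)^{2} + 185\right) = 7 \left(36 + 185\right) = 7 \cdot 221 = 1547$)
$\frac{477 + l}{o{\left(-21,20 \right)} + Z{\left(-13 \right)}} = \frac{477 + 1547}{\left(11 + 20\right) - -33} = \frac{2024}{31 + \left(-110 + 143\right)} = \frac{2024}{31 + 33} = \frac{2024}{64} = 2024 \cdot \frac{1}{64} = \frac{253}{8}$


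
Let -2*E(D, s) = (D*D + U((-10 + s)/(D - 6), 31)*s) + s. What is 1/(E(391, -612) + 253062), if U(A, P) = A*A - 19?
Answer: 296450/50963370083 ≈ 5.8169e-6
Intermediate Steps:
U(A, P) = -19 + A² (U(A, P) = A² - 19 = -19 + A²)
E(D, s) = -s/2 - D²/2 - s*(-19 + (-10 + s)²/(-6 + D)²)/2 (E(D, s) = -((D*D + (-19 + ((-10 + s)/(D - 6))²)*s) + s)/2 = -((D² + (-19 + ((-10 + s)/(-6 + D))²)*s) + s)/2 = -((D² + (-19 + (-10 + s)²/(-6 + D)²)*s) + s)/2 = -((D² + s*(-19 + (-10 + s)²/(-6 + D)²)) + s)/2 = -(s + D² + s*(-19 + (-10 + s)²/(-6 + D)²))/2 = -s/2 - D²/2 - s*(-19 + (-10 + s)²/(-6 + D)²)/2)
1/(E(391, -612) + 253062) = 1/((9*(-612) - ½*391² - ½*(-612)*(-10 - 612)²/(-6 + 391)²) + 253062) = 1/((-5508 - ½*152881 - ½*(-612)*(-622)²/385²) + 253062) = 1/((-5508 - 152881/2 - ½*(-612)*386884*1/148225) + 253062) = 1/((-5508 - 152881/2 + 118386504/148225) + 253062) = 1/(-24056859817/296450 + 253062) = 1/(50963370083/296450) = 296450/50963370083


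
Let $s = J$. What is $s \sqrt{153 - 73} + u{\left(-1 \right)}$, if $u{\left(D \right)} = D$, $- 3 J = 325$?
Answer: $-1 - \frac{1300 \sqrt{5}}{3} \approx -969.96$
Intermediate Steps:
$J = - \frac{325}{3}$ ($J = \left(- \frac{1}{3}\right) 325 = - \frac{325}{3} \approx -108.33$)
$s = - \frac{325}{3} \approx -108.33$
$s \sqrt{153 - 73} + u{\left(-1 \right)} = - \frac{325 \sqrt{153 - 73}}{3} - 1 = - \frac{325 \sqrt{80}}{3} - 1 = - \frac{325 \cdot 4 \sqrt{5}}{3} - 1 = - \frac{1300 \sqrt{5}}{3} - 1 = -1 - \frac{1300 \sqrt{5}}{3}$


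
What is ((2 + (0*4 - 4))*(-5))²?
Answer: 100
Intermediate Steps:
((2 + (0*4 - 4))*(-5))² = ((2 + (0 - 4))*(-5))² = ((2 - 4)*(-5))² = (-2*(-5))² = 10² = 100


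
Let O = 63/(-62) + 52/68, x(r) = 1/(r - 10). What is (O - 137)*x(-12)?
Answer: 144663/23188 ≈ 6.2387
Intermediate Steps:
x(r) = 1/(-10 + r)
O = -265/1054 (O = 63*(-1/62) + 52*(1/68) = -63/62 + 13/17 = -265/1054 ≈ -0.25142)
(O - 137)*x(-12) = (-265/1054 - 137)/(-10 - 12) = -144663/1054/(-22) = -144663/1054*(-1/22) = 144663/23188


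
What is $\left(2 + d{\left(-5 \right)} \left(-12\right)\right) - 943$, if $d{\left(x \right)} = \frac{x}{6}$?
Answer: $-931$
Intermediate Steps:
$d{\left(x \right)} = \frac{x}{6}$ ($d{\left(x \right)} = x \frac{1}{6} = \frac{x}{6}$)
$\left(2 + d{\left(-5 \right)} \left(-12\right)\right) - 943 = \left(2 + \frac{1}{6} \left(-5\right) \left(-12\right)\right) - 943 = \left(2 - -10\right) - 943 = \left(2 + 10\right) - 943 = 12 - 943 = -931$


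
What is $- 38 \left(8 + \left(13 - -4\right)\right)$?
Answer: $-950$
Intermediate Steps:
$- 38 \left(8 + \left(13 - -4\right)\right) = - 38 \left(8 + \left(13 + 4\right)\right) = - 38 \left(8 + 17\right) = \left(-38\right) 25 = -950$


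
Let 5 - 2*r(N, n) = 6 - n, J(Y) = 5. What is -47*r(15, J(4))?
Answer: -94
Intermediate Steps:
r(N, n) = -½ + n/2 (r(N, n) = 5/2 - (6 - n)/2 = 5/2 + (-3 + n/2) = -½ + n/2)
-47*r(15, J(4)) = -47*(-½ + (½)*5) = -47*(-½ + 5/2) = -47*2 = -94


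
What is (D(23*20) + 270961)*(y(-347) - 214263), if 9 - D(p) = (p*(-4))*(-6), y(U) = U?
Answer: -55783577300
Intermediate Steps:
D(p) = 9 - 24*p (D(p) = 9 - p*(-4)*(-6) = 9 - (-4*p)*(-6) = 9 - 24*p)
(D(23*20) + 270961)*(y(-347) - 214263) = ((9 - 552*20) + 270961)*(-347 - 214263) = ((9 - 24*460) + 270961)*(-214610) = ((9 - 11040) + 270961)*(-214610) = (-11031 + 270961)*(-214610) = 259930*(-214610) = -55783577300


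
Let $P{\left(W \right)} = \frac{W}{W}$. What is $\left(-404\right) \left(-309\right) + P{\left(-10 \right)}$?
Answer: $124837$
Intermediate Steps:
$P{\left(W \right)} = 1$
$\left(-404\right) \left(-309\right) + P{\left(-10 \right)} = \left(-404\right) \left(-309\right) + 1 = 124836 + 1 = 124837$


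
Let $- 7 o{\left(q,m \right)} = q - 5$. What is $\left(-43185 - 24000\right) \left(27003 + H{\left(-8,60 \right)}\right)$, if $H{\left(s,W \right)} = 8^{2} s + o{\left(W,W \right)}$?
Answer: $- \frac{12454889670}{7} \approx -1.7793 \cdot 10^{9}$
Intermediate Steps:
$o{\left(q,m \right)} = \frac{5}{7} - \frac{q}{7}$ ($o{\left(q,m \right)} = - \frac{q - 5}{7} = - \frac{-5 + q}{7} = \frac{5}{7} - \frac{q}{7}$)
$H{\left(s,W \right)} = \frac{5}{7} + 64 s - \frac{W}{7}$ ($H{\left(s,W \right)} = 8^{2} s - \left(- \frac{5}{7} + \frac{W}{7}\right) = 64 s - \left(- \frac{5}{7} + \frac{W}{7}\right) = \frac{5}{7} + 64 s - \frac{W}{7}$)
$\left(-43185 - 24000\right) \left(27003 + H{\left(-8,60 \right)}\right) = \left(-43185 - 24000\right) \left(27003 + \left(\frac{5}{7} + 64 \left(-8\right) - \frac{60}{7}\right)\right) = \left(-43185 - 24000\right) \left(27003 - \frac{3639}{7}\right) = - 67185 \left(27003 - \frac{3639}{7}\right) = \left(-67185\right) \frac{185382}{7} = - \frac{12454889670}{7}$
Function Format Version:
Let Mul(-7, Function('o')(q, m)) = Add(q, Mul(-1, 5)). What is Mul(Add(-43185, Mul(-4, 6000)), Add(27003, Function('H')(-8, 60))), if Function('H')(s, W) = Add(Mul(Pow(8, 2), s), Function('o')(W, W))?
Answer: Rational(-12454889670, 7) ≈ -1.7793e+9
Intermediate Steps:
Function('o')(q, m) = Add(Rational(5, 7), Mul(Rational(-1, 7), q)) (Function('o')(q, m) = Mul(Rational(-1, 7), Add(q, Mul(-1, 5))) = Mul(Rational(-1, 7), Add(q, -5)) = Mul(Rational(-1, 7), Add(-5, q)) = Add(Rational(5, 7), Mul(Rational(-1, 7), q)))
Function('H')(s, W) = Add(Rational(5, 7), Mul(64, s), Mul(Rational(-1, 7), W)) (Function('H')(s, W) = Add(Mul(Pow(8, 2), s), Add(Rational(5, 7), Mul(Rational(-1, 7), W))) = Add(Mul(64, s), Add(Rational(5, 7), Mul(Rational(-1, 7), W))) = Add(Rational(5, 7), Mul(64, s), Mul(Rational(-1, 7), W)))
Mul(Add(-43185, Mul(-4, 6000)), Add(27003, Function('H')(-8, 60))) = Mul(Add(-43185, Mul(-4, 6000)), Add(27003, Add(Rational(5, 7), Mul(64, -8), Mul(Rational(-1, 7), 60)))) = Mul(Add(-43185, -24000), Add(27003, Add(Rational(5, 7), -512, Rational(-60, 7)))) = Mul(-67185, Add(27003, Rational(-3639, 7))) = Mul(-67185, Rational(185382, 7)) = Rational(-12454889670, 7)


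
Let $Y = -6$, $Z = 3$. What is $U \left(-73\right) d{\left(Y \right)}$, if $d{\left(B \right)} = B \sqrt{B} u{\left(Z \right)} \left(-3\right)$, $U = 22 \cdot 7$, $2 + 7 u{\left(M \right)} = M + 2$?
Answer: $- 86724 i \sqrt{6} \approx - 2.1243 \cdot 10^{5} i$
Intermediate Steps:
$u{\left(M \right)} = \frac{M}{7}$ ($u{\left(M \right)} = - \frac{2}{7} + \frac{M + 2}{7} = - \frac{2}{7} + \frac{2 + M}{7} = - \frac{2}{7} + \left(\frac{2}{7} + \frac{M}{7}\right) = \frac{M}{7}$)
$U = 154$
$d{\left(B \right)} = - \frac{9 B^{\frac{3}{2}}}{7}$ ($d{\left(B \right)} = B \sqrt{B} \frac{1}{7} \cdot 3 \left(-3\right) = B^{\frac{3}{2}} \cdot \frac{3}{7} \left(-3\right) = \frac{3 B^{\frac{3}{2}}}{7} \left(-3\right) = - \frac{9 B^{\frac{3}{2}}}{7}$)
$U \left(-73\right) d{\left(Y \right)} = 154 \left(-73\right) \left(- \frac{9 \left(-6\right)^{\frac{3}{2}}}{7}\right) = - 11242 \left(- \frac{9 \left(- 6 i \sqrt{6}\right)}{7}\right) = - 11242 \frac{54 i \sqrt{6}}{7} = - 86724 i \sqrt{6}$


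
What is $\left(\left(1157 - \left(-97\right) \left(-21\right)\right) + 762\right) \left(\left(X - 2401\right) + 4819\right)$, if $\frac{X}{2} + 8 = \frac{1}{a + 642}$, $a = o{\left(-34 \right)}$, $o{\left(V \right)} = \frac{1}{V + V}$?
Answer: $- \frac{12373414628}{43655} \approx -2.8344 \cdot 10^{5}$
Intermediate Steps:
$o{\left(V \right)} = \frac{1}{2 V}$
$a = - \frac{1}{68}$ ($a = \frac{1}{2 \left(-34\right)} = \frac{1}{2} \left(- \frac{1}{34}\right) = - \frac{1}{68} \approx -0.014706$)
$X = - \frac{698344}{43655}$ ($X = -16 + \frac{2}{- \frac{1}{68} + 642} = -16 + \frac{2}{\frac{43655}{68}} = -16 + 2 \cdot \frac{68}{43655} = -16 + \frac{136}{43655} = - \frac{698344}{43655} \approx -15.997$)
$\left(\left(1157 - \left(-97\right) \left(-21\right)\right) + 762\right) \left(\left(X - 2401\right) + 4819\right) = \left(\left(1157 - \left(-97\right) \left(-21\right)\right) + 762\right) \left(\left(- \frac{698344}{43655} - 2401\right) + 4819\right) = \left(\left(1157 - 2037\right) + 762\right) \left(- \frac{105513999}{43655} + 4819\right) = \left(\left(1157 - 2037\right) + 762\right) \frac{104859446}{43655} = \left(-880 + 762\right) \frac{104859446}{43655} = \left(-118\right) \frac{104859446}{43655} = - \frac{12373414628}{43655}$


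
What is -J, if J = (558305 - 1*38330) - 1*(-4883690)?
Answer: -5403665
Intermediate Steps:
J = 5403665 (J = (558305 - 38330) + 4883690 = 519975 + 4883690 = 5403665)
-J = -1*5403665 = -5403665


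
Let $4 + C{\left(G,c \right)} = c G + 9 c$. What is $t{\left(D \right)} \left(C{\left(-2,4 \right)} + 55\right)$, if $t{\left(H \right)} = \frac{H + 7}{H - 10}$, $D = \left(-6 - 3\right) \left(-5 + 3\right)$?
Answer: $\frac{1975}{8} \approx 246.88$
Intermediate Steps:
$C{\left(G,c \right)} = -4 + 9 c + G c$ ($C{\left(G,c \right)} = -4 + \left(c G + 9 c\right) = -4 + \left(G c + 9 c\right) = -4 + \left(9 c + G c\right) = -4 + 9 c + G c$)
$D = 18$ ($D = \left(-9\right) \left(-2\right) = 18$)
$t{\left(H \right)} = \frac{7 + H}{-10 + H}$
$t{\left(D \right)} \left(C{\left(-2,4 \right)} + 55\right) = \frac{7 + 18}{-10 + 18} \left(\left(-4 + 9 \cdot 4 - 8\right) + 55\right) = \frac{1}{8} \cdot 25 \left(\left(-4 + 36 - 8\right) + 55\right) = \frac{1}{8} \cdot 25 \left(24 + 55\right) = \frac{25}{8} \cdot 79 = \frac{1975}{8}$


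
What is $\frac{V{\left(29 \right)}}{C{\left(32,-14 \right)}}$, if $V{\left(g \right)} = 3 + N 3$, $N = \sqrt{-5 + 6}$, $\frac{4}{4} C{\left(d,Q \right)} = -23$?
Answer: $- \frac{6}{23} \approx -0.26087$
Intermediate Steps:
$C{\left(d,Q \right)} = -23$
$N = 1$ ($N = \sqrt{1} = 1$)
$V{\left(g \right)} = 6$ ($V{\left(g \right)} = 3 + 1 \cdot 3 = 3 + 3 = 6$)
$\frac{V{\left(29 \right)}}{C{\left(32,-14 \right)}} = \frac{6}{-23} = 6 \left(- \frac{1}{23}\right) = - \frac{6}{23}$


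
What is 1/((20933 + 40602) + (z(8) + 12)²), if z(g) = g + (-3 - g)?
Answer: 1/61616 ≈ 1.6230e-5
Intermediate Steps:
z(g) = -3
1/((20933 + 40602) + (z(8) + 12)²) = 1/((20933 + 40602) + (-3 + 12)²) = 1/(61535 + 9²) = 1/(61535 + 81) = 1/61616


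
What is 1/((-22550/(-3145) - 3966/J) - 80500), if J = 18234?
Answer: -1911531/153864955379 ≈ -1.2423e-5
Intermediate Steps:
1/((-22550/(-3145) - 3966/J) - 80500) = 1/((-22550/(-3145) - 3966/18234) - 80500) = 1/((-22550*(-1/3145) - 3966*1/18234) - 80500) = 1/((4510/629 - 661/3039) - 80500) = 1/(13290121/1911531 - 80500) = 1/(-153864955379/1911531) = -1911531/153864955379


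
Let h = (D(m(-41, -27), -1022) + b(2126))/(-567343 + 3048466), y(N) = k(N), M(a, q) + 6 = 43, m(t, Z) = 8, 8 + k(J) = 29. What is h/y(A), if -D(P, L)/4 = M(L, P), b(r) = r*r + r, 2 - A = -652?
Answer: 4521854/52103583 ≈ 0.086786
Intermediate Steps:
k(J) = 21 (k(J) = -8 + 29 = 21)
A = 654 (A = 2 - 1*(-652) = 2 + 652 = 654)
M(a, q) = 37 (M(a, q) = -6 + 43 = 37)
b(r) = r + r**2 (b(r) = r**2 + r = r + r**2)
y(N) = 21
D(P, L) = -148 (D(P, L) = -4*37 = -148)
h = 4521854/2481123 (h = (-148 + 2126*(1 + 2126))/(-567343 + 3048466) = (-148 + 2126*2127)/2481123 = (-148 + 4522002)*(1/2481123) = 4521854*(1/2481123) = 4521854/2481123 ≈ 1.8225)
h/y(A) = (4521854/2481123)/21 = (4521854/2481123)*(1/21) = 4521854/52103583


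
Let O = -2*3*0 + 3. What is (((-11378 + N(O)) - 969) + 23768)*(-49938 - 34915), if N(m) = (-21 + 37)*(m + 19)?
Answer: -998974369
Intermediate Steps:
O = 3 (O = -6*0 + 3 = 0 + 3 = 3)
N(m) = 304 + 16*m (N(m) = 16*(19 + m) = 304 + 16*m)
(((-11378 + N(O)) - 969) + 23768)*(-49938 - 34915) = (((-11378 + (304 + 16*3)) - 969) + 23768)*(-49938 - 34915) = (((-11378 + (304 + 48)) - 969) + 23768)*(-84853) = (((-11378 + 352) - 969) + 23768)*(-84853) = ((-11026 - 969) + 23768)*(-84853) = (-11995 + 23768)*(-84853) = 11773*(-84853) = -998974369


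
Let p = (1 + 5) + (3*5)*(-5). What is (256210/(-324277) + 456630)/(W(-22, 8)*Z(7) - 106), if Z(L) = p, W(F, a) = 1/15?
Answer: -740371751500/179325181 ≈ -4128.7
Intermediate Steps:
W(F, a) = 1/15
p = -69 (p = 6 + 15*(-5) = 6 - 75 = -69)
Z(L) = -69
(256210/(-324277) + 456630)/(W(-22, 8)*Z(7) - 106) = (256210/(-324277) + 456630)/((1/15)*(-69) - 106) = (256210*(-1/324277) + 456630)/(-23/5 - 106) = (-256210/324277 + 456630)/(-553/5) = (148074350300/324277)*(-5/553) = -740371751500/179325181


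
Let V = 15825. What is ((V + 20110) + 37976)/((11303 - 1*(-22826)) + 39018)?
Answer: 73911/73147 ≈ 1.0104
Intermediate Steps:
((V + 20110) + 37976)/((11303 - 1*(-22826)) + 39018) = ((15825 + 20110) + 37976)/((11303 - 1*(-22826)) + 39018) = (35935 + 37976)/((11303 + 22826) + 39018) = 73911/(34129 + 39018) = 73911/73147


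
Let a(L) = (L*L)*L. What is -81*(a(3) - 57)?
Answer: 2430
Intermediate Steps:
a(L) = L³ (a(L) = L²*L = L³)
-81*(a(3) - 57) = -81*(3³ - 57) = -81*(27 - 57) = -81*(-30) = 2430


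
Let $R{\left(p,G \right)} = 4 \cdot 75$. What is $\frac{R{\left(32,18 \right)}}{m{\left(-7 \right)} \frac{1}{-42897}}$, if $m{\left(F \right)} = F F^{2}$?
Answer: $\frac{12869100}{343} \approx 37519.0$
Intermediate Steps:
$R{\left(p,G \right)} = 300$
$m{\left(F \right)} = F^{3}$
$\frac{R{\left(32,18 \right)}}{m{\left(-7 \right)} \frac{1}{-42897}} = \frac{300}{\left(-7\right)^{3} \frac{1}{-42897}} = \frac{300}{\left(-343\right) \left(- \frac{1}{42897}\right)} = \frac{300}{\frac{343}{42897}} = 300 \cdot \frac{42897}{343} = \frac{12869100}{343}$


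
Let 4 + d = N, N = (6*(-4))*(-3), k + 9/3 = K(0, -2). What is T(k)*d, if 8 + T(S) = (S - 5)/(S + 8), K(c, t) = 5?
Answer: -2822/5 ≈ -564.40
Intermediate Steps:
k = 2 (k = -3 + 5 = 2)
N = 72 (N = -24*(-3) = 72)
d = 68 (d = -4 + 72 = 68)
T(S) = -8 + (-5 + S)/(8 + S) (T(S) = -8 + (S - 5)/(S + 8) = -8 + (-5 + S)/(8 + S))
T(k)*d = ((-69 - 7*2)/(8 + 2))*68 = ((-69 - 14)/10)*68 = ((1/10)*(-83))*68 = -83/10*68 = -2822/5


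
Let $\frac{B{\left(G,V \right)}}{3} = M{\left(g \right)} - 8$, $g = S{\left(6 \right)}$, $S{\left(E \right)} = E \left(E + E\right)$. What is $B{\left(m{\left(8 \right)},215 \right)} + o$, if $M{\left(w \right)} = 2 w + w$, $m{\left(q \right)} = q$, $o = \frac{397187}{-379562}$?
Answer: $\frac{236449501}{379562} \approx 622.95$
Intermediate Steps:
$o = - \frac{397187}{379562}$ ($o = 397187 \left(- \frac{1}{379562}\right) = - \frac{397187}{379562} \approx -1.0464$)
$S{\left(E \right)} = 2 E^{2}$ ($S{\left(E \right)} = E 2 E = 2 E^{2}$)
$g = 72$ ($g = 2 \cdot 6^{2} = 2 \cdot 36 = 72$)
$M{\left(w \right)} = 3 w$
$B{\left(G,V \right)} = 624$ ($B{\left(G,V \right)} = 3 \left(3 \cdot 72 - 8\right) = 3 \left(216 - 8\right) = 3 \cdot 208 = 624$)
$B{\left(m{\left(8 \right)},215 \right)} + o = 624 - \frac{397187}{379562} = \frac{236449501}{379562}$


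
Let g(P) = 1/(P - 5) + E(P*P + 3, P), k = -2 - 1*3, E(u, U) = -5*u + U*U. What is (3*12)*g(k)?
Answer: -20718/5 ≈ -4143.6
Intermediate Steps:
E(u, U) = U² - 5*u (E(u, U) = -5*u + U² = U² - 5*u)
k = -5 (k = -2 - 3 = -5)
g(P) = -15 + 1/(-5 + P) - 4*P² (g(P) = 1/(P - 5) + (P² - 5*(P*P + 3)) = 1/(-5 + P) + (P² - 5*(P² + 3)) = 1/(-5 + P) + (P² - 5*(3 + P²)) = 1/(-5 + P) + (P² + (-15 - 5*P²)) = 1/(-5 + P) + (-15 - 4*P²) = -15 + 1/(-5 + P) - 4*P²)
(3*12)*g(k) = (3*12)*((76 - 15*(-5) - 4*(-5)³ + 20*(-5)²)/(-5 - 5)) = 36*((76 + 75 - 4*(-125) + 20*25)/(-10)) = 36*(-(76 + 75 + 500 + 500)/10) = 36*(-⅒*1151) = 36*(-1151/10) = -20718/5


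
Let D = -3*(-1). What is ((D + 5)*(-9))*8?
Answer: -576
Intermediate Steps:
D = 3
((D + 5)*(-9))*8 = ((3 + 5)*(-9))*8 = (8*(-9))*8 = -72*8 = -576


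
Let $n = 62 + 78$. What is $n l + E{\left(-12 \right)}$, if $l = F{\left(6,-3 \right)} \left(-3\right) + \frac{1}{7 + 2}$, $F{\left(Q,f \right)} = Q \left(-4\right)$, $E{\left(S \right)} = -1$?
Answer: $\frac{90851}{9} \approx 10095.0$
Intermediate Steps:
$F{\left(Q,f \right)} = - 4 Q$
$n = 140$
$l = \frac{649}{9}$ ($l = \left(-4\right) 6 \left(-3\right) + \frac{1}{7 + 2} = \left(-24\right) \left(-3\right) + \frac{1}{9} = 72 + \frac{1}{9} = \frac{649}{9} \approx 72.111$)
$n l + E{\left(-12 \right)} = 140 \cdot \frac{649}{9} - 1 = \frac{90860}{9} - 1 = \frac{90851}{9}$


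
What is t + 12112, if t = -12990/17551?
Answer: 212564722/17551 ≈ 12111.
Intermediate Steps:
t = -12990/17551 (t = -12990*1/17551 = -12990/17551 ≈ -0.74013)
t + 12112 = -12990/17551 + 12112 = 212564722/17551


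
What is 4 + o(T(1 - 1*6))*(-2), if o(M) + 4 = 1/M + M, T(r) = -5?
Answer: 112/5 ≈ 22.400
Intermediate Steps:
o(M) = -4 + M + 1/M (o(M) = -4 + (1/M + M) = -4 + (M + 1/M) = -4 + M + 1/M)
4 + o(T(1 - 1*6))*(-2) = 4 + (-4 - 5 + 1/(-5))*(-2) = 4 + (-4 - 5 - ⅕)*(-2) = 4 - 46/5*(-2) = 4 + 92/5 = 112/5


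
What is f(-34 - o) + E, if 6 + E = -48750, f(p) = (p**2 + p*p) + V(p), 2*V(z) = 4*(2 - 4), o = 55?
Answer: -32918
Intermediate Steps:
V(z) = -4 (V(z) = (4*(2 - 4))/2 = (4*(-2))/2 = (1/2)*(-8) = -4)
f(p) = -4 + 2*p**2 (f(p) = (p**2 + p*p) - 4 = (p**2 + p**2) - 4 = 2*p**2 - 4 = -4 + 2*p**2)
E = -48756 (E = -6 - 48750 = -48756)
f(-34 - o) + E = (-4 + 2*(-34 - 1*55)**2) - 48756 = (-4 + 2*(-34 - 55)**2) - 48756 = (-4 + 2*(-89)**2) - 48756 = (-4 + 2*7921) - 48756 = (-4 + 15842) - 48756 = 15838 - 48756 = -32918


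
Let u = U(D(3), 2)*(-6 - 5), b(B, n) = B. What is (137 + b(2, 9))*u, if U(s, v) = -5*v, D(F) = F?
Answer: 15290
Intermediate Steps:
u = 110 (u = (-5*2)*(-6 - 5) = -10*(-11) = 110)
(137 + b(2, 9))*u = (137 + 2)*110 = 139*110 = 15290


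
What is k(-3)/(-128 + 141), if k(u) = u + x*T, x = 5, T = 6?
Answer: 27/13 ≈ 2.0769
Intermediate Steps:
k(u) = 30 + u (k(u) = u + 5*6 = u + 30 = 30 + u)
k(-3)/(-128 + 141) = (30 - 3)/(-128 + 141) = 27/13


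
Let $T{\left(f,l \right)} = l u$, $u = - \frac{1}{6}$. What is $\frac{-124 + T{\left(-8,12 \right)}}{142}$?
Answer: $- \frac{63}{71} \approx -0.88732$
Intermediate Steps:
$u = - \frac{1}{6}$ ($u = \left(-1\right) \frac{1}{6} = - \frac{1}{6} \approx -0.16667$)
$T{\left(f,l \right)} = - \frac{l}{6}$ ($T{\left(f,l \right)} = l \left(- \frac{1}{6}\right) = - \frac{l}{6}$)
$\frac{-124 + T{\left(-8,12 \right)}}{142} = \frac{-124 - 2}{142} = \left(-124 - 2\right) \frac{1}{142} = \left(-126\right) \frac{1}{142} = - \frac{63}{71}$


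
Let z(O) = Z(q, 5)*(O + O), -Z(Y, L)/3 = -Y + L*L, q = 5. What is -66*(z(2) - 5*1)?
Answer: 16170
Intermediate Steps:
Z(Y, L) = -3*L**2 + 3*Y (Z(Y, L) = -3*(-Y + L*L) = -3*(-Y + L**2) = -3*(L**2 - Y) = -3*L**2 + 3*Y)
z(O) = -120*O (z(O) = (-3*5**2 + 3*5)*(O + O) = (-3*25 + 15)*(2*O) = (-75 + 15)*(2*O) = -120*O)
-66*(z(2) - 5*1) = -66*(-120*2 - 5*1) = -66*(-240 - 5) = -66*(-245) = 16170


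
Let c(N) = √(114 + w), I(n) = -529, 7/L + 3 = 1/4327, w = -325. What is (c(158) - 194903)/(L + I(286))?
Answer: 2529840940/6896709 - 12980*I*√211/6896709 ≈ 366.82 - 0.027338*I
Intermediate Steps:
L = -30289/12980 (L = 7/(-3 + 1/4327) = 7/(-12980/4327) = 7*(-4327/12980) = -30289/12980 ≈ -2.3335)
c(N) = I*√211 (c(N) = √(114 - 325) = √(-211) = I*√211)
(c(158) - 194903)/(L + I(286)) = (I*√211 - 194903)/(-30289/12980 - 529) = (-194903 + I*√211)/(-6896709/12980) = (-194903 + I*√211)*(-12980/6896709) = 2529840940/6896709 - 12980*I*√211/6896709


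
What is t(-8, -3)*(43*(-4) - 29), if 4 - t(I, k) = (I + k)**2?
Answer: 23517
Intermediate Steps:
t(I, k) = 4 - (I + k)**2
t(-8, -3)*(43*(-4) - 29) = (4 - (-8 - 3)**2)*(43*(-4) - 29) = (4 - 1*(-11)**2)*(-172 - 29) = (4 - 1*121)*(-201) = (4 - 121)*(-201) = -117*(-201) = 23517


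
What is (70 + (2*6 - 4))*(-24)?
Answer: -1872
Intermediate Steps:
(70 + (2*6 - 4))*(-24) = (70 + (12 - 4))*(-24) = (70 + 8)*(-24) = 78*(-24) = -1872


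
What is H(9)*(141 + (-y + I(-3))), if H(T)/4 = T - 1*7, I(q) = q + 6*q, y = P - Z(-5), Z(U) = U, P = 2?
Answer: 904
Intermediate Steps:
y = 7 (y = 2 - 1*(-5) = 2 + 5 = 7)
I(q) = 7*q
H(T) = -28 + 4*T (H(T) = 4*(T - 1*7) = 4*(T - 7) = 4*(-7 + T) = -28 + 4*T)
H(9)*(141 + (-y + I(-3))) = (-28 + 4*9)*(141 + (-1*7 + 7*(-3))) = (-28 + 36)*(141 + (-7 - 21)) = 8*(141 - 28) = 8*113 = 904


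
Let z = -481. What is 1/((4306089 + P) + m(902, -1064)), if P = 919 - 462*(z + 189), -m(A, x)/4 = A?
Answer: 1/4438304 ≈ 2.2531e-7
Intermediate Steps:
m(A, x) = -4*A
P = 135823 (P = 919 - 462*(-481 + 189) = 919 - 462*(-292) = 919 + 134904 = 135823)
1/((4306089 + P) + m(902, -1064)) = 1/((4306089 + 135823) - 4*902) = 1/(4441912 - 3608) = 1/4438304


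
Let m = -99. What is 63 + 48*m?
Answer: -4689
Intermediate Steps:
63 + 48*m = 63 + 48*(-99) = 63 - 4752 = -4689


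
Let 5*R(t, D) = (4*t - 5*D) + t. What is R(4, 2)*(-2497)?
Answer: -4994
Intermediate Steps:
R(t, D) = t - D (R(t, D) = ((4*t - 5*D) + t)/5 = ((-5*D + 4*t) + t)/5 = (-5*D + 5*t)/5 = t - D)
R(4, 2)*(-2497) = (4 - 1*2)*(-2497) = (4 - 2)*(-2497) = 2*(-2497) = -4994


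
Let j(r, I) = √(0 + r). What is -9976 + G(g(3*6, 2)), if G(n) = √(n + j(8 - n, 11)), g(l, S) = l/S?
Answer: -9976 + √(9 + I) ≈ -9973.0 + 0.16641*I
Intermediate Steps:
j(r, I) = √r
G(n) = √(n + √(8 - n))
-9976 + G(g(3*6, 2)) = -9976 + √((3*6)/2 + √(8 - 3*6/2)) = -9976 + √(18*(½) + √(8 - 18/2)) = -9976 + √(9 + √(8 - 1*9)) = -9976 + √(9 + √(8 - 9)) = -9976 + √(9 + √(-1)) = -9976 + √(9 + I)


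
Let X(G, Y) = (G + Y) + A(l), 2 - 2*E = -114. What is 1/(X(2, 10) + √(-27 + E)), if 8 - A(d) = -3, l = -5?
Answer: 23/498 - √31/498 ≈ 0.035004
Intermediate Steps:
E = 58 (E = 1 - ½*(-114) = 1 + 57 = 58)
A(d) = 11 (A(d) = 8 - 1*(-3) = 8 + 3 = 11)
X(G, Y) = 11 + G + Y (X(G, Y) = (G + Y) + 11 = 11 + G + Y)
1/(X(2, 10) + √(-27 + E)) = 1/((11 + 2 + 10) + √(-27 + 58)) = 1/(23 + √31)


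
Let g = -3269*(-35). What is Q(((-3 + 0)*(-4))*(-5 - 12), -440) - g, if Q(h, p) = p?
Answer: -114855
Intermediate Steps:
g = 114415
Q(((-3 + 0)*(-4))*(-5 - 12), -440) - g = -440 - 1*114415 = -440 - 114415 = -114855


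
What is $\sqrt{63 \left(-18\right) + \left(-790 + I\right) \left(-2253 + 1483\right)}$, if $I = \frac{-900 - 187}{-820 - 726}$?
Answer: $\frac{\sqrt{362475796179}}{773} \approx 778.86$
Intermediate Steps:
$I = \frac{1087}{1546}$ ($I = - \frac{1087}{-1546} = \left(-1087\right) \left(- \frac{1}{1546}\right) = \frac{1087}{1546} \approx 0.7031$)
$\sqrt{63 \left(-18\right) + \left(-790 + I\right) \left(-2253 + 1483\right)} = \sqrt{63 \left(-18\right) + \left(-790 + \frac{1087}{1546}\right) \left(-2253 + 1483\right)} = \sqrt{-1134 - - \frac{469797405}{773}} = \sqrt{-1134 + \frac{469797405}{773}} = \sqrt{\frac{468920823}{773}} = \frac{\sqrt{362475796179}}{773}$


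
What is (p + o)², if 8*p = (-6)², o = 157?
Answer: 104329/4 ≈ 26082.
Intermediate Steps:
p = 9/2 (p = (⅛)*(-6)² = (⅛)*36 = 9/2 ≈ 4.5000)
(p + o)² = (9/2 + 157)² = (323/2)² = 104329/4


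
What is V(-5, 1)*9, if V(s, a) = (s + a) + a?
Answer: -27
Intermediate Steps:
V(s, a) = s + 2*a (V(s, a) = (a + s) + a = s + 2*a)
V(-5, 1)*9 = (-5 + 2*1)*9 = (-5 + 2)*9 = -3*9 = -27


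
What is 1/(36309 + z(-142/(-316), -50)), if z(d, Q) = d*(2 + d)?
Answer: 24964/906445353 ≈ 2.7541e-5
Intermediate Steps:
1/(36309 + z(-142/(-316), -50)) = 1/(36309 + (-142/(-316))*(2 - 142/(-316))) = 1/(36309 + (-142*(-1/316))*(2 - 142*(-1/316))) = 1/(36309 + 71*(2 + 71/158)/158) = 1/(36309 + (71/158)*(387/158)) = 1/(36309 + 27477/24964) = 1/(906445353/24964) = 24964/906445353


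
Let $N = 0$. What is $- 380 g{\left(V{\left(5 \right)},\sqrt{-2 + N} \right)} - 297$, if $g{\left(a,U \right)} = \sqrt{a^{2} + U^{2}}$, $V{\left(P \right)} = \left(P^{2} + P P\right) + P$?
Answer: $-297 - 380 \sqrt{3023} \approx -21190.0$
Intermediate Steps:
$V{\left(P \right)} = P + 2 P^{2}$ ($V{\left(P \right)} = \left(P^{2} + P^{2}\right) + P = 2 P^{2} + P = P + 2 P^{2}$)
$g{\left(a,U \right)} = \sqrt{U^{2} + a^{2}}$
$- 380 g{\left(V{\left(5 \right)},\sqrt{-2 + N} \right)} - 297 = - 380 \sqrt{\left(\sqrt{-2 + 0}\right)^{2} + \left(5 \left(1 + 2 \cdot 5\right)\right)^{2}} - 297 = - 380 \sqrt{\left(\sqrt{-2}\right)^{2} + \left(5 \left(1 + 10\right)\right)^{2}} - 297 = - 380 \sqrt{\left(i \sqrt{2}\right)^{2} + \left(5 \cdot 11\right)^{2}} - 297 = - 380 \sqrt{-2 + 55^{2}} - 297 = - 380 \sqrt{-2 + 3025} - 297 = - 380 \sqrt{3023} - 297 = -297 - 380 \sqrt{3023}$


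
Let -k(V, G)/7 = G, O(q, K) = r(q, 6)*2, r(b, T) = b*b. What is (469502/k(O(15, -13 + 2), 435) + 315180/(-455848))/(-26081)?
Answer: 53745317699/9050479697490 ≈ 0.0059384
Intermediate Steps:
r(b, T) = b**2
O(q, K) = 2*q**2 (O(q, K) = q**2*2 = 2*q**2)
k(V, G) = -7*G
(469502/k(O(15, -13 + 2), 435) + 315180/(-455848))/(-26081) = (469502/((-7*435)) + 315180/(-455848))/(-26081) = (469502/(-3045) + 315180*(-1/455848))*(-1/26081) = (469502*(-1/3045) - 78795/113962)*(-1/26081) = (-469502/3045 - 78795/113962)*(-1/26081) = -53745317699/347014290*(-1/26081) = 53745317699/9050479697490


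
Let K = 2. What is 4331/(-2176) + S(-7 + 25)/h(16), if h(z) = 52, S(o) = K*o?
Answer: -36719/28288 ≈ -1.2980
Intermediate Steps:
S(o) = 2*o
4331/(-2176) + S(-7 + 25)/h(16) = 4331/(-2176) + (2*(-7 + 25))/52 = 4331*(-1/2176) + (2*18)*(1/52) = -4331/2176 + 36*(1/52) = -4331/2176 + 9/13 = -36719/28288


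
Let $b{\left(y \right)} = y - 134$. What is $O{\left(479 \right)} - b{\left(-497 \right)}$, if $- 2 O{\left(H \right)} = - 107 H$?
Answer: $\frac{52515}{2} \approx 26258.0$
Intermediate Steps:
$O{\left(H \right)} = \frac{107 H}{2}$ ($O{\left(H \right)} = - \frac{\left(-107\right) H}{2} = \frac{107 H}{2}$)
$b{\left(y \right)} = -134 + y$
$O{\left(479 \right)} - b{\left(-497 \right)} = \frac{107}{2} \cdot 479 - \left(-134 - 497\right) = \frac{51253}{2} - -631 = \frac{51253}{2} + 631 = \frac{52515}{2}$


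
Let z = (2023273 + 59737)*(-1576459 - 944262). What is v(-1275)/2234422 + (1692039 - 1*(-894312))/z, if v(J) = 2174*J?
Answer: -7277061339562081311/5866125330052164310 ≈ -1.2405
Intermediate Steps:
z = -5250687050210 (z = 2083010*(-2520721) = -5250687050210)
v(-1275)/2234422 + (1692039 - 1*(-894312))/z = (2174*(-1275))/2234422 + (1692039 - 1*(-894312))/(-5250687050210) = -2771850*1/2234422 + (1692039 + 894312)*(-1/5250687050210) = -1385925/1117211 + 2586351*(-1/5250687050210) = -1385925/1117211 - 2586351/5250687050210 = -7277061339562081311/5866125330052164310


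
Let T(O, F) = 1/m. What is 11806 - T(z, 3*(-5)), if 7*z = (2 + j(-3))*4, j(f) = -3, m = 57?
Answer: 672941/57 ≈ 11806.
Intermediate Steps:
z = -4/7 (z = ((2 - 3)*4)/7 = (-1*4)/7 = (⅐)*(-4) = -4/7 ≈ -0.57143)
T(O, F) = 1/57
11806 - T(z, 3*(-5)) = 11806 - 1*1/57 = 11806 - 1/57 = 672941/57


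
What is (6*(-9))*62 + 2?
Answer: -3346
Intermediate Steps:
(6*(-9))*62 + 2 = -54*62 + 2 = -3348 + 2 = -3346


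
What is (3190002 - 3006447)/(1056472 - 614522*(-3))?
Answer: 183555/2900038 ≈ 0.063294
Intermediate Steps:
(3190002 - 3006447)/(1056472 - 614522*(-3)) = 183555/(1056472 + 1843566) = 183555/2900038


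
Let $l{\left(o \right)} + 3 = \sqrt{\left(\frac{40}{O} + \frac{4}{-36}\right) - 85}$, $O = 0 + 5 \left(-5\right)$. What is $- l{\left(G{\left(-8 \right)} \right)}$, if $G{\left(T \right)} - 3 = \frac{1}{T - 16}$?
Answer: $3 - \frac{i \sqrt{19510}}{15} \approx 3.0 - 9.3119 i$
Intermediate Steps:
$G{\left(T \right)} = 3 + \frac{1}{-16 + T}$ ($G{\left(T \right)} = 3 + \frac{1}{T - 16} = 3 + \frac{1}{-16 + T}$)
$O = -25$ ($O = 0 - 25 = -25$)
$l{\left(o \right)} = -3 + \frac{i \sqrt{19510}}{15}$ ($l{\left(o \right)} = -3 + \sqrt{\left(\frac{40}{-25} + \frac{4}{-36}\right) - 85} = -3 + \sqrt{\left(40 \left(- \frac{1}{25}\right) + 4 \left(- \frac{1}{36}\right)\right) - 85} = -3 + \sqrt{\left(- \frac{8}{5} - \frac{1}{9}\right) - 85} = -3 + \sqrt{- \frac{77}{45} - 85} = -3 + \sqrt{- \frac{3902}{45}} = -3 + \frac{i \sqrt{19510}}{15}$)
$- l{\left(G{\left(-8 \right)} \right)} = - (-3 + \frac{i \sqrt{19510}}{15}) = 3 - \frac{i \sqrt{19510}}{15}$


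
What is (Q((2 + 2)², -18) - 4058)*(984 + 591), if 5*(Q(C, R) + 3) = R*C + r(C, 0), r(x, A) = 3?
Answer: -6485850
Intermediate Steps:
Q(C, R) = -12/5 + C*R/5 (Q(C, R) = -3 + (R*C + 3)/5 = -3 + (C*R + 3)/5 = -3 + (3 + C*R)/5 = -3 + (⅗ + C*R/5) = -12/5 + C*R/5)
(Q((2 + 2)², -18) - 4058)*(984 + 591) = ((-12/5 + (⅕)*(2 + 2)²*(-18)) - 4058)*(984 + 591) = ((-12/5 + (⅕)*4²*(-18)) - 4058)*1575 = ((-12/5 + (⅕)*16*(-18)) - 4058)*1575 = ((-12/5 - 288/5) - 4058)*1575 = (-60 - 4058)*1575 = -4118*1575 = -6485850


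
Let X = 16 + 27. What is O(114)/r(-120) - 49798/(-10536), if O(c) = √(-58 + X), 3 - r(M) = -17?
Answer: 24899/5268 + I*√15/20 ≈ 4.7265 + 0.19365*I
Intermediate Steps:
X = 43
r(M) = 20 (r(M) = 3 - 1*(-17) = 3 + 17 = 20)
O(c) = I*√15 (O(c) = √(-58 + 43) = √(-15) = I*√15)
O(114)/r(-120) - 49798/(-10536) = (I*√15)/20 - 49798/(-10536) = (I*√15)*(1/20) - 49798*(-1/10536) = I*√15/20 + 24899/5268 = 24899/5268 + I*√15/20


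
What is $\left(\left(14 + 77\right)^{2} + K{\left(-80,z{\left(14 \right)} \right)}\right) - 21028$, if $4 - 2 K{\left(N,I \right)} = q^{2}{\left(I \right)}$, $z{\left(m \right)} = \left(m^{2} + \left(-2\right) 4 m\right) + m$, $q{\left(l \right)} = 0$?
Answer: $-12745$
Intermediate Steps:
$z{\left(m \right)} = m^{2} - 7 m$ ($z{\left(m \right)} = \left(m^{2} - 8 m\right) + m = m^{2} - 7 m$)
$K{\left(N,I \right)} = 2$ ($K{\left(N,I \right)} = 2 - \frac{0^{2}}{2} = 2 - 0 = 2 + 0 = 2$)
$\left(\left(14 + 77\right)^{2} + K{\left(-80,z{\left(14 \right)} \right)}\right) - 21028 = \left(\left(14 + 77\right)^{2} + 2\right) - 21028 = \left(91^{2} + 2\right) - 21028 = \left(8281 + 2\right) - 21028 = 8283 - 21028 = -12745$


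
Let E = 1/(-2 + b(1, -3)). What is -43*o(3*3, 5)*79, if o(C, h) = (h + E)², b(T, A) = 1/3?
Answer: -1644148/25 ≈ -65766.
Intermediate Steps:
b(T, A) = ⅓
E = -⅗ (E = 1/(-2 + ⅓) = 1/(-5/3) = -⅗ ≈ -0.60000)
o(C, h) = (-⅗ + h)² (o(C, h) = (h - ⅗)² = (-⅗ + h)²)
-43*o(3*3, 5)*79 = -43*(-3 + 5*5)²/25*79 = -43*(-3 + 25)²/25*79 = -43*22²/25*79 = -43*484/25*79 = -20812/25*79 = -1644148/25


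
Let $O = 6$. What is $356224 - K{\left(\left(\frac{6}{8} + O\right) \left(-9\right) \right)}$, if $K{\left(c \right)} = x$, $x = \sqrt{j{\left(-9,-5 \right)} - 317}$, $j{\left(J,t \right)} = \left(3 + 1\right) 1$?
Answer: $356224 - i \sqrt{313} \approx 3.5622 \cdot 10^{5} - 17.692 i$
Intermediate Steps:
$j{\left(J,t \right)} = 4$ ($j{\left(J,t \right)} = 4 \cdot 1 = 4$)
$x = i \sqrt{313}$ ($x = \sqrt{4 - 317} = \sqrt{-313} = i \sqrt{313} \approx 17.692 i$)
$K{\left(c \right)} = i \sqrt{313}$
$356224 - K{\left(\left(\frac{6}{8} + O\right) \left(-9\right) \right)} = 356224 - i \sqrt{313}$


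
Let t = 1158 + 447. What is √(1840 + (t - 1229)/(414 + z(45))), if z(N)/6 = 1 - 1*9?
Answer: 2*√15413541/183 ≈ 42.907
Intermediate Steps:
t = 1605
z(N) = -48 (z(N) = 6*(1 - 1*9) = 6*(1 - 9) = 6*(-8) = -48)
√(1840 + (t - 1229)/(414 + z(45))) = √(1840 + (1605 - 1229)/(414 - 48)) = √(1840 + 376/366) = √(1840 + 376*(1/366)) = √(1840 + 188/183) = √(336908/183) = 2*√15413541/183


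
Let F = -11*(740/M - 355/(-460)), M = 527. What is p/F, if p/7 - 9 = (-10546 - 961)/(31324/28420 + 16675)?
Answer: -23868579116798/9821173632193 ≈ -2.4303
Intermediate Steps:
F = -1160467/48484 (F = -11*(740/527 - 355/(-460)) = -11*(740*(1/527) - 355*(-1/460)) = -11*(740/527 + 71/92) = -11*105497/48484 = -1160467/48484 ≈ -23.935)
p = 6892172833/118483706 (p = 63 + 7*((-10546 - 961)/(31324/28420 + 16675)) = 63 + 7*(-11507/(31324*(1/28420) + 16675)) = 63 + 7*(-11507/(7831/7105 + 16675)) = 63 + 7*(-11507/118483706/7105) = 63 + 7*(-11507*7105/118483706) = 63 + 7*(-81757235/118483706) = 63 - 572300645/118483706 = 6892172833/118483706 ≈ 58.170)
p/F = 6892172833/(118483706*(-1160467/48484)) = (6892172833/118483706)*(-48484/1160467) = -23868579116798/9821173632193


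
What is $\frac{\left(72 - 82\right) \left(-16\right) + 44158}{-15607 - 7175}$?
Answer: $- \frac{22159}{11391} \approx -1.9453$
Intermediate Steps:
$\frac{\left(72 - 82\right) \left(-16\right) + 44158}{-15607 - 7175} = \frac{\left(-10\right) \left(-16\right) + 44158}{-22782} = \left(160 + 44158\right) \left(- \frac{1}{22782}\right) = 44318 \left(- \frac{1}{22782}\right) = - \frac{22159}{11391}$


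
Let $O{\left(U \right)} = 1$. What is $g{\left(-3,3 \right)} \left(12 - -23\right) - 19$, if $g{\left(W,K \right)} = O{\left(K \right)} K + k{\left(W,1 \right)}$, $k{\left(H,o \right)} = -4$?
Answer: $-54$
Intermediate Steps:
$g{\left(W,K \right)} = -4 + K$ ($g{\left(W,K \right)} = 1 K - 4 = K - 4 = -4 + K$)
$g{\left(-3,3 \right)} \left(12 - -23\right) - 19 = \left(-4 + 3\right) \left(12 - -23\right) - 19 = - (12 + 23) - 19 = \left(-1\right) 35 - 19 = -35 - 19 = -54$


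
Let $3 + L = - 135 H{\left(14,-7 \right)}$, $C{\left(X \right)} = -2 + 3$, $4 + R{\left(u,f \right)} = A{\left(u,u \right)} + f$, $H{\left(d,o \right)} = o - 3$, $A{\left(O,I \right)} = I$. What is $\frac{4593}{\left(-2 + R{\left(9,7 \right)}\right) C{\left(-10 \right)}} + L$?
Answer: $\frac{18063}{10} \approx 1806.3$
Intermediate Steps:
$H{\left(d,o \right)} = -3 + o$
$R{\left(u,f \right)} = -4 + f + u$ ($R{\left(u,f \right)} = -4 + \left(u + f\right) = -4 + \left(f + u\right) = -4 + f + u$)
$C{\left(X \right)} = 1$
$L = 1347$ ($L = -3 - 135 \left(-3 - 7\right) = -3 - -1350 = -3 + 1350 = 1347$)
$\frac{4593}{\left(-2 + R{\left(9,7 \right)}\right) C{\left(-10 \right)}} + L = \frac{4593}{\left(-2 + \left(-4 + 7 + 9\right)\right) 1} + 1347 = \frac{4593}{\left(-2 + 12\right) 1} + 1347 = \frac{4593}{10 \cdot 1} + 1347 = \frac{4593}{10} + 1347 = \frac{18063}{10}$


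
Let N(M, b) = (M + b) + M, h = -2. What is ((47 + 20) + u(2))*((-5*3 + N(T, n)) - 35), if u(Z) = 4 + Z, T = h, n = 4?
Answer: -3650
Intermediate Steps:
T = -2
N(M, b) = b + 2*M
((47 + 20) + u(2))*((-5*3 + N(T, n)) - 35) = ((47 + 20) + (4 + 2))*((-5*3 + (4 + 2*(-2))) - 35) = (67 + 6)*((-15 + (4 - 4)) - 35) = 73*((-15 + 0) - 35) = 73*(-15 - 35) = 73*(-50) = -3650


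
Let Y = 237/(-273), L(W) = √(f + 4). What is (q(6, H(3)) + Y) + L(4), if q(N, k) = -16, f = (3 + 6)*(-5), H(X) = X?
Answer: -1535/91 + I*√41 ≈ -16.868 + 6.4031*I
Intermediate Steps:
f = -45 (f = 9*(-5) = -45)
L(W) = I*√41 (L(W) = √(-45 + 4) = √(-41) = I*√41)
Y = -79/91 (Y = 237*(-1/273) = -79/91 ≈ -0.86813)
(q(6, H(3)) + Y) + L(4) = (-16 - 79/91) + I*√41 = -1535/91 + I*√41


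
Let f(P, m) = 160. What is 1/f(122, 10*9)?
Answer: 1/160 ≈ 0.0062500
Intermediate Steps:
1/f(122, 10*9) = 1/160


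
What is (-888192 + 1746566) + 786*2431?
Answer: 2769140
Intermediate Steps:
(-888192 + 1746566) + 786*2431 = 858374 + 1910766 = 2769140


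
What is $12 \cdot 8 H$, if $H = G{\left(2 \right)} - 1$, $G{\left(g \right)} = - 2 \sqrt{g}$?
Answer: $-96 - 192 \sqrt{2} \approx -367.53$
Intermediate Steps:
$H = -1 - 2 \sqrt{2}$ ($H = - 2 \sqrt{2} - 1 = -1 - 2 \sqrt{2} \approx -3.8284$)
$12 \cdot 8 H = 12 \cdot 8 \left(-1 - 2 \sqrt{2}\right) = 96 \left(-1 - 2 \sqrt{2}\right) = -96 - 192 \sqrt{2}$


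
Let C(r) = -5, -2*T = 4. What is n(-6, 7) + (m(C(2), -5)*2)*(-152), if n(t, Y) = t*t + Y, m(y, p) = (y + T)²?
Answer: -14853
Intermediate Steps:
T = -2 (T = -½*4 = -2)
m(y, p) = (-2 + y)² (m(y, p) = (y - 2)² = (-2 + y)²)
n(t, Y) = Y + t² (n(t, Y) = t² + Y = Y + t²)
n(-6, 7) + (m(C(2), -5)*2)*(-152) = (7 + (-6)²) + ((-2 - 5)²*2)*(-152) = (7 + 36) + ((-7)²*2)*(-152) = 43 + (49*2)*(-152) = 43 + 98*(-152) = 43 - 14896 = -14853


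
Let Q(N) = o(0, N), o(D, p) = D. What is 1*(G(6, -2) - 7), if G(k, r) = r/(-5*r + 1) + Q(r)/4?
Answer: -79/11 ≈ -7.1818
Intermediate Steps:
Q(N) = 0
G(k, r) = r/(1 - 5*r) (G(k, r) = r/(-5*r + 1) + 0/4 = r/(1 - 5*r) + 0*(1/4) = r/(1 - 5*r) + 0 = r/(1 - 5*r))
1*(G(6, -2) - 7) = 1*(-1*(-2)/(-1 + 5*(-2)) - 7) = 1*(-1*(-2)/(-1 - 10) - 7) = 1*(-1*(-2)/(-11) - 7) = 1*(-1*(-2)*(-1/11) - 7) = 1*(-2/11 - 7) = 1*(-79/11) = -79/11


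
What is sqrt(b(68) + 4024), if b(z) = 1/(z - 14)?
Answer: sqrt(1303782)/18 ≈ 63.435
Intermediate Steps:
b(z) = 1/(-14 + z)
sqrt(b(68) + 4024) = sqrt(1/(-14 + 68) + 4024) = sqrt(1/54 + 4024) = sqrt(217297/54) = sqrt(1303782)/18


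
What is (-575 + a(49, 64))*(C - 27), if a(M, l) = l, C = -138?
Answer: 84315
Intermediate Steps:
(-575 + a(49, 64))*(C - 27) = (-575 + 64)*(-138 - 27) = -511*(-165) = 84315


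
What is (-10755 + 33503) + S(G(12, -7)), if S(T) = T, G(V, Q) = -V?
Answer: 22736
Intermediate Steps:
(-10755 + 33503) + S(G(12, -7)) = (-10755 + 33503) - 1*12 = 22748 - 12 = 22736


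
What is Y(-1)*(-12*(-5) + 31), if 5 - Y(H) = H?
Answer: 546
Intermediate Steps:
Y(H) = 5 - H
Y(-1)*(-12*(-5) + 31) = (5 - 1*(-1))*(-12*(-5) + 31) = (5 + 1)*(60 + 31) = 6*91 = 546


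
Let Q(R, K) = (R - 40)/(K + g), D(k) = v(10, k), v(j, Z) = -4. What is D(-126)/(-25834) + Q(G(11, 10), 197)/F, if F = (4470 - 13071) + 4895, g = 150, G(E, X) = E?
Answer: 2946557/16611029494 ≈ 0.00017739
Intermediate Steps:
D(k) = -4
Q(R, K) = (-40 + R)/(150 + K) (Q(R, K) = (R - 40)/(K + 150) = (-40 + R)/(150 + K))
F = -3706 (F = -8601 + 4895 = -3706)
D(-126)/(-25834) + Q(G(11, 10), 197)/F = -4/(-25834) + ((-40 + 11)/(150 + 197))/(-3706) = -4*(-1/25834) + (-29/347)*(-1/3706) = 2/12917 + ((1/347)*(-29))*(-1/3706) = 2/12917 - 29/347*(-1/3706) = 2/12917 + 29/1285982 = 2946557/16611029494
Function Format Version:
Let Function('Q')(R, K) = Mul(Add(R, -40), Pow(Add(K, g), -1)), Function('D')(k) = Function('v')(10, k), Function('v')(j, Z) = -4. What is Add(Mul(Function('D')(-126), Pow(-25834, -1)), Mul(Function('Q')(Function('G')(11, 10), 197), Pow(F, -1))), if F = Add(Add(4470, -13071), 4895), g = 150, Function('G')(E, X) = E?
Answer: Rational(2946557, 16611029494) ≈ 0.00017739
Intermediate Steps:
Function('D')(k) = -4
Function('Q')(R, K) = Mul(Pow(Add(150, K), -1), Add(-40, R)) (Function('Q')(R, K) = Mul(Add(R, -40), Pow(Add(K, 150), -1)) = Mul(Add(-40, R), Pow(Add(150, K), -1)) = Mul(Pow(Add(150, K), -1), Add(-40, R)))
F = -3706 (F = Add(-8601, 4895) = -3706)
Add(Mul(Function('D')(-126), Pow(-25834, -1)), Mul(Function('Q')(Function('G')(11, 10), 197), Pow(F, -1))) = Add(Mul(-4, Pow(-25834, -1)), Mul(Mul(Pow(Add(150, 197), -1), Add(-40, 11)), Pow(-3706, -1))) = Add(Mul(-4, Rational(-1, 25834)), Mul(Mul(Pow(347, -1), -29), Rational(-1, 3706))) = Add(Rational(2, 12917), Mul(Mul(Rational(1, 347), -29), Rational(-1, 3706))) = Add(Rational(2, 12917), Mul(Rational(-29, 347), Rational(-1, 3706))) = Add(Rational(2, 12917), Rational(29, 1285982)) = Rational(2946557, 16611029494)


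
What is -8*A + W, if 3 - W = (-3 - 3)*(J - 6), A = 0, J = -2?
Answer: -45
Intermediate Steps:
W = -45 (W = 3 - (-3 - 3)*(-2 - 6) = 3 - (-6)*(-8) = 3 - 1*48 = 3 - 48 = -45)
-8*A + W = -8*0 - 45 = 0 - 45 = -45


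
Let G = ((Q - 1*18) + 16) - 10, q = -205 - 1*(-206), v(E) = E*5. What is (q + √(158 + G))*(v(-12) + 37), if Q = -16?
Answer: -23 - 23*√130 ≈ -285.24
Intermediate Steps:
v(E) = 5*E
q = 1 (q = -205 + 206 = 1)
G = -28 (G = ((-16 - 1*18) + 16) - 10 = ((-16 - 18) + 16) - 10 = (-34 + 16) - 10 = -18 - 10 = -28)
(q + √(158 + G))*(v(-12) + 37) = (1 + √(158 - 28))*(5*(-12) + 37) = (1 + √130)*(-60 + 37) = (1 + √130)*(-23) = -23 - 23*√130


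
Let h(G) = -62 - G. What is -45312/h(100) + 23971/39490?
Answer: 298875697/1066230 ≈ 280.31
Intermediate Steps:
-45312/h(100) + 23971/39490 = -45312/(-62 - 1*100) + 23971/39490 = -45312/(-62 - 100) + 23971*(1/39490) = -45312/(-162) + 23971/39490 = -45312*(-1/162) + 23971/39490 = 7552/27 + 23971/39490 = 298875697/1066230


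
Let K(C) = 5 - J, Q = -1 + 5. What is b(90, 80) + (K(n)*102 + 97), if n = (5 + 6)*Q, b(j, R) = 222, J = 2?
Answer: 625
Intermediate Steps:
Q = 4
n = 44 (n = (5 + 6)*4 = 11*4 = 44)
K(C) = 3 (K(C) = 5 - 1*2 = 5 - 2 = 3)
b(90, 80) + (K(n)*102 + 97) = 222 + (3*102 + 97) = 222 + (306 + 97) = 222 + 403 = 625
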